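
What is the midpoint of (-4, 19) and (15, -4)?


Midpoint = ((-4+15)/2, (19+-4)/2) = (5.5, 7.5)

(5.5, 7.5)


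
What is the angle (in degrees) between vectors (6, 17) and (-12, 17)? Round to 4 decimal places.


dot = 6*-12 + 17*17 = 217
|u| = 18.0278, |v| = 20.8087
cos(angle) = 0.5785
angle = 54.6576 degrees

54.6576 degrees


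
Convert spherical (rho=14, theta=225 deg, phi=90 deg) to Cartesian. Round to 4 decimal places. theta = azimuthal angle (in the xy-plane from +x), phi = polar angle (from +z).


x = 14 * sin(90) * cos(225) = -9.8995
y = 14 * sin(90) * sin(225) = -9.8995
z = 14 * cos(90) = 0

(-9.8995, -9.8995, 0)


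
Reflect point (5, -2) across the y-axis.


Reflection across y-axis: (x, y) -> (-x, y)
(5, -2) -> (-5, -2)

(-5, -2)


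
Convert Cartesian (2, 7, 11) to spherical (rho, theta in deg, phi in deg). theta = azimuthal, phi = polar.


rho = sqrt(2^2 + 7^2 + 11^2) = 13.1909
theta = atan2(7, 2) = 74.0546 deg
phi = acos(11/13.1909) = 33.4977 deg

rho = 13.1909, theta = 74.0546 deg, phi = 33.4977 deg


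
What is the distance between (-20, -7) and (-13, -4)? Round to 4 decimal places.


d = sqrt((-13--20)^2 + (-4--7)^2) = 7.6158

7.6158


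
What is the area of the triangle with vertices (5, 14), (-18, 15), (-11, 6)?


Area = |x1(y2-y3) + x2(y3-y1) + x3(y1-y2)| / 2
= |5*(15-6) + -18*(6-14) + -11*(14-15)| / 2
= 100

100


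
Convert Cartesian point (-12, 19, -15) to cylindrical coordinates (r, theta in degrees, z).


r = sqrt((-12)^2 + 19^2) = 22.4722
theta = atan2(19, -12) = 122.2756 deg
z = -15

r = 22.4722, theta = 122.2756 deg, z = -15


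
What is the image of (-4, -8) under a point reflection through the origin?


Reflection through origin: (x, y) -> (-x, -y)
(-4, -8) -> (4, 8)

(4, 8)


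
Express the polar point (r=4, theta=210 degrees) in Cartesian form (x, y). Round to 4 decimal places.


x = 4 * cos(210) = -3.4641
y = 4 * sin(210) = -2

(-3.4641, -2)


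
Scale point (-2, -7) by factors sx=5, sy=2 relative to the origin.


Scaling: (x*sx, y*sy) = (-2*5, -7*2) = (-10, -14)

(-10, -14)


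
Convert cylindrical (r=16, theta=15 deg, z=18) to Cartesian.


x = 16 * cos(15) = 15.4548
y = 16 * sin(15) = 4.1411
z = 18

(15.4548, 4.1411, 18)


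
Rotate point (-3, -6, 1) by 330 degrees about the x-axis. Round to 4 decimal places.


x' = -3
y' = -6*cos(330) - 1*sin(330) = -4.6962
z' = -6*sin(330) + 1*cos(330) = 3.866

(-3, -4.6962, 3.866)


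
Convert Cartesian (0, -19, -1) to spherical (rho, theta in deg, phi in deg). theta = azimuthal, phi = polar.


rho = sqrt(0^2 + (-19)^2 + (-1)^2) = 19.0263
theta = atan2(-19, 0) = 270 deg
phi = acos(-1/19.0263) = 93.0128 deg

rho = 19.0263, theta = 270 deg, phi = 93.0128 deg


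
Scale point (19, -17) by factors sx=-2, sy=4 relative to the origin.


Scaling: (x*sx, y*sy) = (19*-2, -17*4) = (-38, -68)

(-38, -68)


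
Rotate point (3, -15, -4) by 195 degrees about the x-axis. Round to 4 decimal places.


x' = 3
y' = -15*cos(195) - -4*sin(195) = 13.4536
z' = -15*sin(195) + -4*cos(195) = 7.746

(3, 13.4536, 7.746)


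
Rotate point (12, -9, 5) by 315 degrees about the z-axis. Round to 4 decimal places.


x' = 12*cos(315) - -9*sin(315) = 2.1213
y' = 12*sin(315) + -9*cos(315) = -14.8492
z' = 5

(2.1213, -14.8492, 5)


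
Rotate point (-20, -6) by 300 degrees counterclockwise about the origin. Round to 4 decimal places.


x' = -20*cos(300) - -6*sin(300) = -15.1962
y' = -20*sin(300) + -6*cos(300) = 14.3205

(-15.1962, 14.3205)


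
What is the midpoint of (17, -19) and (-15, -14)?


Midpoint = ((17+-15)/2, (-19+-14)/2) = (1, -16.5)

(1, -16.5)


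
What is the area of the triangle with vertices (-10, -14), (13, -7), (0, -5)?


Area = |x1(y2-y3) + x2(y3-y1) + x3(y1-y2)| / 2
= |-10*(-7--5) + 13*(-5--14) + 0*(-14--7)| / 2
= 68.5

68.5


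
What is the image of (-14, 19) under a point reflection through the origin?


Reflection through origin: (x, y) -> (-x, -y)
(-14, 19) -> (14, -19)

(14, -19)


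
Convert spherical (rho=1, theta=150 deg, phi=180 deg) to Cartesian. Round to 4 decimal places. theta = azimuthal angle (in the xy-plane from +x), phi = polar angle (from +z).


x = 1 * sin(180) * cos(150) = 0
y = 1 * sin(180) * sin(150) = 0
z = 1 * cos(180) = -1

(0, 0, -1)


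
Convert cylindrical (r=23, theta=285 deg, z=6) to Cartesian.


x = 23 * cos(285) = 5.9528
y = 23 * sin(285) = -22.2163
z = 6

(5.9528, -22.2163, 6)


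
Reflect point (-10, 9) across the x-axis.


Reflection across x-axis: (x, y) -> (x, -y)
(-10, 9) -> (-10, -9)

(-10, -9)


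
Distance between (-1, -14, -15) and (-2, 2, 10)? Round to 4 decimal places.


d = sqrt((-2--1)^2 + (2--14)^2 + (10--15)^2) = 29.6985

29.6985


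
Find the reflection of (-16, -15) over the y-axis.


Reflection across y-axis: (x, y) -> (-x, y)
(-16, -15) -> (16, -15)

(16, -15)


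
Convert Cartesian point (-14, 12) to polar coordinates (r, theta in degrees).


r = sqrt((-14)^2 + 12^2) = 18.4391
theta = atan2(12, -14) = 139.3987 degrees

r = 18.4391, theta = 139.3987 degrees


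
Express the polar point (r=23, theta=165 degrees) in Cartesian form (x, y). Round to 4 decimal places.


x = 23 * cos(165) = -22.2163
y = 23 * sin(165) = 5.9528

(-22.2163, 5.9528)


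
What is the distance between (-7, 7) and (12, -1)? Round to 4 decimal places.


d = sqrt((12--7)^2 + (-1-7)^2) = 20.6155

20.6155


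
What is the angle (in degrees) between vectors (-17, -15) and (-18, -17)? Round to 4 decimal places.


dot = -17*-18 + -15*-17 = 561
|u| = 22.6716, |v| = 24.7588
cos(angle) = 0.9994
angle = 1.9398 degrees

1.9398 degrees


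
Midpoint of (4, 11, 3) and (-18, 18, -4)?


Midpoint = ((4+-18)/2, (11+18)/2, (3+-4)/2) = (-7, 14.5, -0.5)

(-7, 14.5, -0.5)


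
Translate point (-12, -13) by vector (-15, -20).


Translation: (x+dx, y+dy) = (-12+-15, -13+-20) = (-27, -33)

(-27, -33)


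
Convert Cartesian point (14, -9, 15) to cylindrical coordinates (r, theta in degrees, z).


r = sqrt(14^2 + (-9)^2) = 16.6433
theta = atan2(-9, 14) = 327.2648 deg
z = 15

r = 16.6433, theta = 327.2648 deg, z = 15


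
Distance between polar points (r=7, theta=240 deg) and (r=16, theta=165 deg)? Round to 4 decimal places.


d = sqrt(r1^2 + r2^2 - 2*r1*r2*cos(t2-t1))
d = sqrt(7^2 + 16^2 - 2*7*16*cos(165-240)) = 15.717

15.717


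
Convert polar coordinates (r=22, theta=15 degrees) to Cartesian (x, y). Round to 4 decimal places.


x = 22 * cos(15) = 21.2504
y = 22 * sin(15) = 5.694

(21.2504, 5.694)


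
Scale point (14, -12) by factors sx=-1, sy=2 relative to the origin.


Scaling: (x*sx, y*sy) = (14*-1, -12*2) = (-14, -24)

(-14, -24)


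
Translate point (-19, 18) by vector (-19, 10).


Translation: (x+dx, y+dy) = (-19+-19, 18+10) = (-38, 28)

(-38, 28)


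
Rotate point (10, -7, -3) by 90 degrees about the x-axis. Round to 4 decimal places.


x' = 10
y' = -7*cos(90) - -3*sin(90) = 3
z' = -7*sin(90) + -3*cos(90) = -7

(10, 3, -7)


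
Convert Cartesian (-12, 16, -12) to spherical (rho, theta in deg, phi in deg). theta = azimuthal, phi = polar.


rho = sqrt((-12)^2 + 16^2 + (-12)^2) = 23.3238
theta = atan2(16, -12) = 126.8699 deg
phi = acos(-12/23.3238) = 120.9638 deg

rho = 23.3238, theta = 126.8699 deg, phi = 120.9638 deg


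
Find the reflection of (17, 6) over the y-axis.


Reflection across y-axis: (x, y) -> (-x, y)
(17, 6) -> (-17, 6)

(-17, 6)


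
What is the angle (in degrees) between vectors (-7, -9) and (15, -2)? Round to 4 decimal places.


dot = -7*15 + -9*-2 = -87
|u| = 11.4018, |v| = 15.1327
cos(angle) = -0.5042
angle = 120.2803 degrees

120.2803 degrees


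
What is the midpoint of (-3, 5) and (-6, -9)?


Midpoint = ((-3+-6)/2, (5+-9)/2) = (-4.5, -2)

(-4.5, -2)


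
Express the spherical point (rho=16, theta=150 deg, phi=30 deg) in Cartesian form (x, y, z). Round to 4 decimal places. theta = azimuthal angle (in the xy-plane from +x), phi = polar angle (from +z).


x = 16 * sin(30) * cos(150) = -6.9282
y = 16 * sin(30) * sin(150) = 4
z = 16 * cos(30) = 13.8564

(-6.9282, 4, 13.8564)


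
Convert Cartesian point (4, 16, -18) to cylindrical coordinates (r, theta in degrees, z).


r = sqrt(4^2 + 16^2) = 16.4924
theta = atan2(16, 4) = 75.9638 deg
z = -18

r = 16.4924, theta = 75.9638 deg, z = -18


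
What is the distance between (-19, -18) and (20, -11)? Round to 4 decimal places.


d = sqrt((20--19)^2 + (-11--18)^2) = 39.6232

39.6232


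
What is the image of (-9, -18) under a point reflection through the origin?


Reflection through origin: (x, y) -> (-x, -y)
(-9, -18) -> (9, 18)

(9, 18)


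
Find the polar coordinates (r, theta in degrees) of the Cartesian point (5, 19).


r = sqrt(5^2 + 19^2) = 19.6469
theta = atan2(19, 5) = 75.2564 degrees

r = 19.6469, theta = 75.2564 degrees


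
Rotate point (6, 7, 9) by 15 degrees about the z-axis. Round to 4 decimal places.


x' = 6*cos(15) - 7*sin(15) = 3.9838
y' = 6*sin(15) + 7*cos(15) = 8.3144
z' = 9

(3.9838, 8.3144, 9)


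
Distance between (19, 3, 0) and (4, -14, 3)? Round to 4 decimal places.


d = sqrt((4-19)^2 + (-14-3)^2 + (3-0)^2) = 22.8692

22.8692


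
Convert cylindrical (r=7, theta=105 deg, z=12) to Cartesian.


x = 7 * cos(105) = -1.8117
y = 7 * sin(105) = 6.7615
z = 12

(-1.8117, 6.7615, 12)


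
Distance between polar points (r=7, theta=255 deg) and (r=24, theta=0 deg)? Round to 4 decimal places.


d = sqrt(r1^2 + r2^2 - 2*r1*r2*cos(t2-t1))
d = sqrt(7^2 + 24^2 - 2*7*24*cos(0-255)) = 26.6826

26.6826


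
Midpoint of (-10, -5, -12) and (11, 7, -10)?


Midpoint = ((-10+11)/2, (-5+7)/2, (-12+-10)/2) = (0.5, 1, -11)

(0.5, 1, -11)


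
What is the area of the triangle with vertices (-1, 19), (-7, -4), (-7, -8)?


Area = |x1(y2-y3) + x2(y3-y1) + x3(y1-y2)| / 2
= |-1*(-4--8) + -7*(-8-19) + -7*(19--4)| / 2
= 12

12


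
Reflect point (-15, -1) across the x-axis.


Reflection across x-axis: (x, y) -> (x, -y)
(-15, -1) -> (-15, 1)

(-15, 1)


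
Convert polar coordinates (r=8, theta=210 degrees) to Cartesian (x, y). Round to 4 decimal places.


x = 8 * cos(210) = -6.9282
y = 8 * sin(210) = -4

(-6.9282, -4)


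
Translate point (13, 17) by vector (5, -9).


Translation: (x+dx, y+dy) = (13+5, 17+-9) = (18, 8)

(18, 8)


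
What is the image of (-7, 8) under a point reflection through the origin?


Reflection through origin: (x, y) -> (-x, -y)
(-7, 8) -> (7, -8)

(7, -8)


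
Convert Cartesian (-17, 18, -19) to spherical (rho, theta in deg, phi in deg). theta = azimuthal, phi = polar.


rho = sqrt((-17)^2 + 18^2 + (-19)^2) = 31.209
theta = atan2(18, -17) = 133.3634 deg
phi = acos(-19/31.209) = 127.5027 deg

rho = 31.209, theta = 133.3634 deg, phi = 127.5027 deg


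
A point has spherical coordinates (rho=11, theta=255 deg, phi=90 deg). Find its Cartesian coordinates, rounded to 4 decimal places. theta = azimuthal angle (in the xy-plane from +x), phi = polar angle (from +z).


x = 11 * sin(90) * cos(255) = -2.847
y = 11 * sin(90) * sin(255) = -10.6252
z = 11 * cos(90) = 0

(-2.847, -10.6252, 0)


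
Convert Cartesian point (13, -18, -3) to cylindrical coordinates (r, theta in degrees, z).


r = sqrt(13^2 + (-18)^2) = 22.2036
theta = atan2(-18, 13) = 305.8377 deg
z = -3

r = 22.2036, theta = 305.8377 deg, z = -3


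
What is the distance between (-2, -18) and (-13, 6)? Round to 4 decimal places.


d = sqrt((-13--2)^2 + (6--18)^2) = 26.4008

26.4008


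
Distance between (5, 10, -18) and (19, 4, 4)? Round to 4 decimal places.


d = sqrt((19-5)^2 + (4-10)^2 + (4--18)^2) = 26.7582

26.7582


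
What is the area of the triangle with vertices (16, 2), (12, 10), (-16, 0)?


Area = |x1(y2-y3) + x2(y3-y1) + x3(y1-y2)| / 2
= |16*(10-0) + 12*(0-2) + -16*(2-10)| / 2
= 132

132


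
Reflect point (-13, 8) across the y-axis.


Reflection across y-axis: (x, y) -> (-x, y)
(-13, 8) -> (13, 8)

(13, 8)


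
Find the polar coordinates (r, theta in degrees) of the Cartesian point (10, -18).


r = sqrt(10^2 + (-18)^2) = 20.5913
theta = atan2(-18, 10) = 299.0546 degrees

r = 20.5913, theta = 299.0546 degrees


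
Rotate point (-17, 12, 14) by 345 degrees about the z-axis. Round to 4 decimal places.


x' = -17*cos(345) - 12*sin(345) = -13.3149
y' = -17*sin(345) + 12*cos(345) = 15.991
z' = 14

(-13.3149, 15.991, 14)


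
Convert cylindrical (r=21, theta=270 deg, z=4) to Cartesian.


x = 21 * cos(270) = 0
y = 21 * sin(270) = -21
z = 4

(0, -21, 4)


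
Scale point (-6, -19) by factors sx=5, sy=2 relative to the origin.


Scaling: (x*sx, y*sy) = (-6*5, -19*2) = (-30, -38)

(-30, -38)


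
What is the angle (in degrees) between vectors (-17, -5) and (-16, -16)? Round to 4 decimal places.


dot = -17*-16 + -5*-16 = 352
|u| = 17.72, |v| = 22.6274
cos(angle) = 0.8779
angle = 28.6105 degrees

28.6105 degrees


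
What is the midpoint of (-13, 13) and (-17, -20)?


Midpoint = ((-13+-17)/2, (13+-20)/2) = (-15, -3.5)

(-15, -3.5)


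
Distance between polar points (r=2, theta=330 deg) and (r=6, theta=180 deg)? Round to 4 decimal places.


d = sqrt(r1^2 + r2^2 - 2*r1*r2*cos(t2-t1))
d = sqrt(2^2 + 6^2 - 2*2*6*cos(180-330)) = 7.7964

7.7964


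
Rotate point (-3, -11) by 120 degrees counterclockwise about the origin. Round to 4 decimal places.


x' = -3*cos(120) - -11*sin(120) = 11.0263
y' = -3*sin(120) + -11*cos(120) = 2.9019

(11.0263, 2.9019)


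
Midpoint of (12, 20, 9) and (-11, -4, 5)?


Midpoint = ((12+-11)/2, (20+-4)/2, (9+5)/2) = (0.5, 8, 7)

(0.5, 8, 7)


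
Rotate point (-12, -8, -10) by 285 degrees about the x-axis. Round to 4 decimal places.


x' = -12
y' = -8*cos(285) - -10*sin(285) = -11.7298
z' = -8*sin(285) + -10*cos(285) = 5.1392

(-12, -11.7298, 5.1392)


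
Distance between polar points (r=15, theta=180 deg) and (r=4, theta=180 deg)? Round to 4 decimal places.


d = sqrt(r1^2 + r2^2 - 2*r1*r2*cos(t2-t1))
d = sqrt(15^2 + 4^2 - 2*15*4*cos(180-180)) = 11

11


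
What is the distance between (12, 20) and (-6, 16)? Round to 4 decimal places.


d = sqrt((-6-12)^2 + (16-20)^2) = 18.4391

18.4391


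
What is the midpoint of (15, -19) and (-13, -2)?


Midpoint = ((15+-13)/2, (-19+-2)/2) = (1, -10.5)

(1, -10.5)


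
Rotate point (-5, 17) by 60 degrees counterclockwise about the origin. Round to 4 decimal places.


x' = -5*cos(60) - 17*sin(60) = -17.2224
y' = -5*sin(60) + 17*cos(60) = 4.1699

(-17.2224, 4.1699)


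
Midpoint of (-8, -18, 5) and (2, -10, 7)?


Midpoint = ((-8+2)/2, (-18+-10)/2, (5+7)/2) = (-3, -14, 6)

(-3, -14, 6)


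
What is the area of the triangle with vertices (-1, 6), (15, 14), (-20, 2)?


Area = |x1(y2-y3) + x2(y3-y1) + x3(y1-y2)| / 2
= |-1*(14-2) + 15*(2-6) + -20*(6-14)| / 2
= 44

44


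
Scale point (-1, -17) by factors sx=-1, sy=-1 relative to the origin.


Scaling: (x*sx, y*sy) = (-1*-1, -17*-1) = (1, 17)

(1, 17)


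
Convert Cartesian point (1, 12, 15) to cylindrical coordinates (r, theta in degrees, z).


r = sqrt(1^2 + 12^2) = 12.0416
theta = atan2(12, 1) = 85.2364 deg
z = 15

r = 12.0416, theta = 85.2364 deg, z = 15


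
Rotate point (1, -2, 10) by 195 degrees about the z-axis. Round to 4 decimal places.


x' = 1*cos(195) - -2*sin(195) = -1.4836
y' = 1*sin(195) + -2*cos(195) = 1.673
z' = 10

(-1.4836, 1.673, 10)


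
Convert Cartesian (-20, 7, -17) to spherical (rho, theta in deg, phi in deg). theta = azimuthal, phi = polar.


rho = sqrt((-20)^2 + 7^2 + (-17)^2) = 27.1662
theta = atan2(7, -20) = 160.71 deg
phi = acos(-17/27.1662) = 128.7394 deg

rho = 27.1662, theta = 160.71 deg, phi = 128.7394 deg


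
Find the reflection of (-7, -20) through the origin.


Reflection through origin: (x, y) -> (-x, -y)
(-7, -20) -> (7, 20)

(7, 20)


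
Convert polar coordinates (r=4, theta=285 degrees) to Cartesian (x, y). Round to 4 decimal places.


x = 4 * cos(285) = 1.0353
y = 4 * sin(285) = -3.8637

(1.0353, -3.8637)


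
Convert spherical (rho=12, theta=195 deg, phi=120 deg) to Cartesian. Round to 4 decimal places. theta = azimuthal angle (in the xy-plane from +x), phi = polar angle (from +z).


x = 12 * sin(120) * cos(195) = -10.0382
y = 12 * sin(120) * sin(195) = -2.6897
z = 12 * cos(120) = -6

(-10.0382, -2.6897, -6)


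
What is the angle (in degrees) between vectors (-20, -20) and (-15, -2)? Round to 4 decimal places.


dot = -20*-15 + -20*-2 = 340
|u| = 28.2843, |v| = 15.1327
cos(angle) = 0.7944
angle = 37.4054 degrees

37.4054 degrees


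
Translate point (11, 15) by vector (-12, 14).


Translation: (x+dx, y+dy) = (11+-12, 15+14) = (-1, 29)

(-1, 29)


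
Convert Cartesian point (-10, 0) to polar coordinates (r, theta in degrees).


r = sqrt((-10)^2 + 0^2) = 10
theta = atan2(0, -10) = 180 degrees

r = 10, theta = 180 degrees


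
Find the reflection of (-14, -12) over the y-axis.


Reflection across y-axis: (x, y) -> (-x, y)
(-14, -12) -> (14, -12)

(14, -12)


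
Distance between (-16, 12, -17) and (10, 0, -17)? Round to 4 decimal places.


d = sqrt((10--16)^2 + (0-12)^2 + (-17--17)^2) = 28.6356

28.6356


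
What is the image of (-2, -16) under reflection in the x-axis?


Reflection across x-axis: (x, y) -> (x, -y)
(-2, -16) -> (-2, 16)

(-2, 16)


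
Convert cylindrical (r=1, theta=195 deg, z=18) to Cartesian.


x = 1 * cos(195) = -0.9659
y = 1 * sin(195) = -0.2588
z = 18

(-0.9659, -0.2588, 18)


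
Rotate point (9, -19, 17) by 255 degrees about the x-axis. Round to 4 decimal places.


x' = 9
y' = -19*cos(255) - 17*sin(255) = 21.3383
z' = -19*sin(255) + 17*cos(255) = 13.9527

(9, 21.3383, 13.9527)


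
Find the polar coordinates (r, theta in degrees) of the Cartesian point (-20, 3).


r = sqrt((-20)^2 + 3^2) = 20.2237
theta = atan2(3, -20) = 171.4692 degrees

r = 20.2237, theta = 171.4692 degrees


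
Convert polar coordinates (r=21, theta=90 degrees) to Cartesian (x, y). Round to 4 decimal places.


x = 21 * cos(90) = 0
y = 21 * sin(90) = 21

(0, 21)


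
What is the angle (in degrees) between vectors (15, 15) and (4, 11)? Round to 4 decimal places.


dot = 15*4 + 15*11 = 225
|u| = 21.2132, |v| = 11.7047
cos(angle) = 0.9062
angle = 25.0169 degrees

25.0169 degrees


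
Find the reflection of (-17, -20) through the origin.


Reflection through origin: (x, y) -> (-x, -y)
(-17, -20) -> (17, 20)

(17, 20)


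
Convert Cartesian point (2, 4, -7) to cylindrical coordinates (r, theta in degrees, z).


r = sqrt(2^2 + 4^2) = 4.4721
theta = atan2(4, 2) = 63.4349 deg
z = -7

r = 4.4721, theta = 63.4349 deg, z = -7


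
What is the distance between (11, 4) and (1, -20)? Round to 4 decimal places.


d = sqrt((1-11)^2 + (-20-4)^2) = 26

26


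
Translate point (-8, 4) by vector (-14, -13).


Translation: (x+dx, y+dy) = (-8+-14, 4+-13) = (-22, -9)

(-22, -9)


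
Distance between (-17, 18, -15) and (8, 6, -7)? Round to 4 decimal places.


d = sqrt((8--17)^2 + (6-18)^2 + (-7--15)^2) = 28.8617

28.8617


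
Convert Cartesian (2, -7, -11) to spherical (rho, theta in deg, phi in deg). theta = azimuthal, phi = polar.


rho = sqrt(2^2 + (-7)^2 + (-11)^2) = 13.1909
theta = atan2(-7, 2) = 285.9454 deg
phi = acos(-11/13.1909) = 146.5023 deg

rho = 13.1909, theta = 285.9454 deg, phi = 146.5023 deg


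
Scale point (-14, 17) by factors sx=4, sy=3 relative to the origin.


Scaling: (x*sx, y*sy) = (-14*4, 17*3) = (-56, 51)

(-56, 51)


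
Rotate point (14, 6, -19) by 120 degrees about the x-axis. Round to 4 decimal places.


x' = 14
y' = 6*cos(120) - -19*sin(120) = 13.4545
z' = 6*sin(120) + -19*cos(120) = 14.6962

(14, 13.4545, 14.6962)


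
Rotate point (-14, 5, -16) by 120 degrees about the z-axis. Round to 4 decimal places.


x' = -14*cos(120) - 5*sin(120) = 2.6699
y' = -14*sin(120) + 5*cos(120) = -14.6244
z' = -16

(2.6699, -14.6244, -16)


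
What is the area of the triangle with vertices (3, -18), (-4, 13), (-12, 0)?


Area = |x1(y2-y3) + x2(y3-y1) + x3(y1-y2)| / 2
= |3*(13-0) + -4*(0--18) + -12*(-18-13)| / 2
= 169.5

169.5


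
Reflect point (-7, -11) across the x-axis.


Reflection across x-axis: (x, y) -> (x, -y)
(-7, -11) -> (-7, 11)

(-7, 11)


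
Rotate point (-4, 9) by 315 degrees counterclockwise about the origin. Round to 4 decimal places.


x' = -4*cos(315) - 9*sin(315) = 3.5355
y' = -4*sin(315) + 9*cos(315) = 9.1924

(3.5355, 9.1924)


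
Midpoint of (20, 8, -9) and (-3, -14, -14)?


Midpoint = ((20+-3)/2, (8+-14)/2, (-9+-14)/2) = (8.5, -3, -11.5)

(8.5, -3, -11.5)


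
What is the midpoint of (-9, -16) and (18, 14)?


Midpoint = ((-9+18)/2, (-16+14)/2) = (4.5, -1)

(4.5, -1)


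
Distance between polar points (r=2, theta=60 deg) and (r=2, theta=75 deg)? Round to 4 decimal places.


d = sqrt(r1^2 + r2^2 - 2*r1*r2*cos(t2-t1))
d = sqrt(2^2 + 2^2 - 2*2*2*cos(75-60)) = 0.5221

0.5221


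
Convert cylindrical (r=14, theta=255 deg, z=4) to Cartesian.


x = 14 * cos(255) = -3.6235
y = 14 * sin(255) = -13.523
z = 4

(-3.6235, -13.523, 4)


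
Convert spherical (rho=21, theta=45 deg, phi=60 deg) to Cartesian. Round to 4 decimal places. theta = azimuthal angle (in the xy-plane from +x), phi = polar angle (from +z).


x = 21 * sin(60) * cos(45) = 12.8598
y = 21 * sin(60) * sin(45) = 12.8598
z = 21 * cos(60) = 10.5

(12.8598, 12.8598, 10.5)


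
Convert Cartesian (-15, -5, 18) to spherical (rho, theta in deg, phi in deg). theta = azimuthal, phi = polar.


rho = sqrt((-15)^2 + (-5)^2 + 18^2) = 23.9583
theta = atan2(-5, -15) = 198.4349 deg
phi = acos(18/23.9583) = 41.2964 deg

rho = 23.9583, theta = 198.4349 deg, phi = 41.2964 deg


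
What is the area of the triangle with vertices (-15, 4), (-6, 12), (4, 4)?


Area = |x1(y2-y3) + x2(y3-y1) + x3(y1-y2)| / 2
= |-15*(12-4) + -6*(4-4) + 4*(4-12)| / 2
= 76

76


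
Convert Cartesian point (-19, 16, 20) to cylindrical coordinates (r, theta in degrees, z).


r = sqrt((-19)^2 + 16^2) = 24.8395
theta = atan2(16, -19) = 139.8991 deg
z = 20

r = 24.8395, theta = 139.8991 deg, z = 20


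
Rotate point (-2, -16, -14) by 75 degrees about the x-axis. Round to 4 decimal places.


x' = -2
y' = -16*cos(75) - -14*sin(75) = 9.3819
z' = -16*sin(75) + -14*cos(75) = -19.0783

(-2, 9.3819, -19.0783)


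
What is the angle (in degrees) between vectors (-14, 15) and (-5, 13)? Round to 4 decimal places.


dot = -14*-5 + 15*13 = 265
|u| = 20.5183, |v| = 13.9284
cos(angle) = 0.9273
angle = 21.9876 degrees

21.9876 degrees


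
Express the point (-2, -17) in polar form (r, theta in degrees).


r = sqrt((-2)^2 + (-17)^2) = 17.1172
theta = atan2(-17, -2) = 263.2902 degrees

r = 17.1172, theta = 263.2902 degrees


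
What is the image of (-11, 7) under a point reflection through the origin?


Reflection through origin: (x, y) -> (-x, -y)
(-11, 7) -> (11, -7)

(11, -7)


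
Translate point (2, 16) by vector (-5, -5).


Translation: (x+dx, y+dy) = (2+-5, 16+-5) = (-3, 11)

(-3, 11)


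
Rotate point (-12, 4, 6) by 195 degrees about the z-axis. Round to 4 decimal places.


x' = -12*cos(195) - 4*sin(195) = 12.6264
y' = -12*sin(195) + 4*cos(195) = -0.7579
z' = 6

(12.6264, -0.7579, 6)


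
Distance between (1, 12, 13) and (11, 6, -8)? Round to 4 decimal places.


d = sqrt((11-1)^2 + (6-12)^2 + (-8-13)^2) = 24.0208

24.0208


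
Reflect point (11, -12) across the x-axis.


Reflection across x-axis: (x, y) -> (x, -y)
(11, -12) -> (11, 12)

(11, 12)


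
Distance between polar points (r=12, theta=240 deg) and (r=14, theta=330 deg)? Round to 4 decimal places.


d = sqrt(r1^2 + r2^2 - 2*r1*r2*cos(t2-t1))
d = sqrt(12^2 + 14^2 - 2*12*14*cos(330-240)) = 18.4391

18.4391


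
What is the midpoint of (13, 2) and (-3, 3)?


Midpoint = ((13+-3)/2, (2+3)/2) = (5, 2.5)

(5, 2.5)


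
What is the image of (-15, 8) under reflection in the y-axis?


Reflection across y-axis: (x, y) -> (-x, y)
(-15, 8) -> (15, 8)

(15, 8)


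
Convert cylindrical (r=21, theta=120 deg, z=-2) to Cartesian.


x = 21 * cos(120) = -10.5
y = 21 * sin(120) = 18.1865
z = -2

(-10.5, 18.1865, -2)


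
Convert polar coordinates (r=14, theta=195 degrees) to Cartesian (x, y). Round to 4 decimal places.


x = 14 * cos(195) = -13.523
y = 14 * sin(195) = -3.6235

(-13.523, -3.6235)


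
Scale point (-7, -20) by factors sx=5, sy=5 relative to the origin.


Scaling: (x*sx, y*sy) = (-7*5, -20*5) = (-35, -100)

(-35, -100)


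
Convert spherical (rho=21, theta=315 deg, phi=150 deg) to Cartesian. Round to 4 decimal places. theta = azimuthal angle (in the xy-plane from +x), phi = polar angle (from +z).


x = 21 * sin(150) * cos(315) = 7.4246
y = 21 * sin(150) * sin(315) = -7.4246
z = 21 * cos(150) = -18.1865

(7.4246, -7.4246, -18.1865)


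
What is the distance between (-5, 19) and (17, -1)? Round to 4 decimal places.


d = sqrt((17--5)^2 + (-1-19)^2) = 29.7321

29.7321


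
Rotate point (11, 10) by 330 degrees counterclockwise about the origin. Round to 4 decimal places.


x' = 11*cos(330) - 10*sin(330) = 14.5263
y' = 11*sin(330) + 10*cos(330) = 3.1603

(14.5263, 3.1603)


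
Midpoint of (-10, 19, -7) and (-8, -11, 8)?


Midpoint = ((-10+-8)/2, (19+-11)/2, (-7+8)/2) = (-9, 4, 0.5)

(-9, 4, 0.5)


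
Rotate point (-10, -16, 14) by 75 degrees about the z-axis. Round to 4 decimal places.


x' = -10*cos(75) - -16*sin(75) = 12.8666
y' = -10*sin(75) + -16*cos(75) = -13.8004
z' = 14

(12.8666, -13.8004, 14)


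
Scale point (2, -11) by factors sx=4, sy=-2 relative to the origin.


Scaling: (x*sx, y*sy) = (2*4, -11*-2) = (8, 22)

(8, 22)


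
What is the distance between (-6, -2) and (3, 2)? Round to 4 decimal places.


d = sqrt((3--6)^2 + (2--2)^2) = 9.8489

9.8489


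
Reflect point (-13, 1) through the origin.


Reflection through origin: (x, y) -> (-x, -y)
(-13, 1) -> (13, -1)

(13, -1)


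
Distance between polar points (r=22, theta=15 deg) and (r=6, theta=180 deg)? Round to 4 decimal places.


d = sqrt(r1^2 + r2^2 - 2*r1*r2*cos(t2-t1))
d = sqrt(22^2 + 6^2 - 2*22*6*cos(180-15)) = 27.8389

27.8389


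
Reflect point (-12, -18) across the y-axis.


Reflection across y-axis: (x, y) -> (-x, y)
(-12, -18) -> (12, -18)

(12, -18)


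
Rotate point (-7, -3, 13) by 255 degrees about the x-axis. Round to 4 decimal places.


x' = -7
y' = -3*cos(255) - 13*sin(255) = 13.3335
z' = -3*sin(255) + 13*cos(255) = -0.4669

(-7, 13.3335, -0.4669)


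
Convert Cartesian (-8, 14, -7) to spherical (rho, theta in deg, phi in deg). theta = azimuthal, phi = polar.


rho = sqrt((-8)^2 + 14^2 + (-7)^2) = 17.5784
theta = atan2(14, -8) = 119.7449 deg
phi = acos(-7/17.5784) = 113.4667 deg

rho = 17.5784, theta = 119.7449 deg, phi = 113.4667 deg


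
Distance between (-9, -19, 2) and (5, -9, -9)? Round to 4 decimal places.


d = sqrt((5--9)^2 + (-9--19)^2 + (-9-2)^2) = 20.4206

20.4206


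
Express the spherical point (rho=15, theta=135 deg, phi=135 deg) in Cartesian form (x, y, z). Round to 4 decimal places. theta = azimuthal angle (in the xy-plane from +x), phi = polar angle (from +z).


x = 15 * sin(135) * cos(135) = -7.5
y = 15 * sin(135) * sin(135) = 7.5
z = 15 * cos(135) = -10.6066

(-7.5, 7.5, -10.6066)


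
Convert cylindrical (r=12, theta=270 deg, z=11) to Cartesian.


x = 12 * cos(270) = 0
y = 12 * sin(270) = -12
z = 11

(0, -12, 11)


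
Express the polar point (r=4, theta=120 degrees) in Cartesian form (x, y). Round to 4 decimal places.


x = 4 * cos(120) = -2
y = 4 * sin(120) = 3.4641

(-2, 3.4641)


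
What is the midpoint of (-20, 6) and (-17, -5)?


Midpoint = ((-20+-17)/2, (6+-5)/2) = (-18.5, 0.5)

(-18.5, 0.5)


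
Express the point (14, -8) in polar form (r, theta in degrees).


r = sqrt(14^2 + (-8)^2) = 16.1245
theta = atan2(-8, 14) = 330.2551 degrees

r = 16.1245, theta = 330.2551 degrees


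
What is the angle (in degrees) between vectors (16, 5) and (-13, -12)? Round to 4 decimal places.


dot = 16*-13 + 5*-12 = -268
|u| = 16.7631, |v| = 17.6918
cos(angle) = -0.9037
angle = 154.6446 degrees

154.6446 degrees


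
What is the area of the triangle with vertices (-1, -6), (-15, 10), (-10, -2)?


Area = |x1(y2-y3) + x2(y3-y1) + x3(y1-y2)| / 2
= |-1*(10--2) + -15*(-2--6) + -10*(-6-10)| / 2
= 44

44


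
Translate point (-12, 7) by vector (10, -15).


Translation: (x+dx, y+dy) = (-12+10, 7+-15) = (-2, -8)

(-2, -8)


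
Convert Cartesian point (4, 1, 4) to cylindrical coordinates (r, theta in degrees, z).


r = sqrt(4^2 + 1^2) = 4.1231
theta = atan2(1, 4) = 14.0362 deg
z = 4

r = 4.1231, theta = 14.0362 deg, z = 4


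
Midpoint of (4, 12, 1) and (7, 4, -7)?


Midpoint = ((4+7)/2, (12+4)/2, (1+-7)/2) = (5.5, 8, -3)

(5.5, 8, -3)


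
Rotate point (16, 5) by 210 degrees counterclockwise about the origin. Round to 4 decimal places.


x' = 16*cos(210) - 5*sin(210) = -11.3564
y' = 16*sin(210) + 5*cos(210) = -12.3301

(-11.3564, -12.3301)


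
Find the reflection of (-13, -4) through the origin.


Reflection through origin: (x, y) -> (-x, -y)
(-13, -4) -> (13, 4)

(13, 4)


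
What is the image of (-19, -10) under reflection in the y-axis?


Reflection across y-axis: (x, y) -> (-x, y)
(-19, -10) -> (19, -10)

(19, -10)


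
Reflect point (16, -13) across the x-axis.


Reflection across x-axis: (x, y) -> (x, -y)
(16, -13) -> (16, 13)

(16, 13)


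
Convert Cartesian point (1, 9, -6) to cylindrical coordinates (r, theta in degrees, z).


r = sqrt(1^2 + 9^2) = 9.0554
theta = atan2(9, 1) = 83.6598 deg
z = -6

r = 9.0554, theta = 83.6598 deg, z = -6


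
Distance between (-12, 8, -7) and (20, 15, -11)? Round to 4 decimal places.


d = sqrt((20--12)^2 + (15-8)^2 + (-11--7)^2) = 33

33


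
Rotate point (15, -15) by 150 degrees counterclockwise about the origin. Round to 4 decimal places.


x' = 15*cos(150) - -15*sin(150) = -5.4904
y' = 15*sin(150) + -15*cos(150) = 20.4904

(-5.4904, 20.4904)


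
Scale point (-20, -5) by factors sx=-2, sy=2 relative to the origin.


Scaling: (x*sx, y*sy) = (-20*-2, -5*2) = (40, -10)

(40, -10)


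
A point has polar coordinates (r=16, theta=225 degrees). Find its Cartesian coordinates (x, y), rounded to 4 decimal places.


x = 16 * cos(225) = -11.3137
y = 16 * sin(225) = -11.3137

(-11.3137, -11.3137)


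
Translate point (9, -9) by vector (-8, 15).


Translation: (x+dx, y+dy) = (9+-8, -9+15) = (1, 6)

(1, 6)


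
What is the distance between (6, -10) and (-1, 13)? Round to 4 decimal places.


d = sqrt((-1-6)^2 + (13--10)^2) = 24.0416

24.0416


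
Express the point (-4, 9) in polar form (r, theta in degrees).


r = sqrt((-4)^2 + 9^2) = 9.8489
theta = atan2(9, -4) = 113.9625 degrees

r = 9.8489, theta = 113.9625 degrees


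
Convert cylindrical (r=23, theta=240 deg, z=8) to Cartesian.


x = 23 * cos(240) = -11.5
y = 23 * sin(240) = -19.9186
z = 8

(-11.5, -19.9186, 8)


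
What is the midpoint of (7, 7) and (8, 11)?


Midpoint = ((7+8)/2, (7+11)/2) = (7.5, 9)

(7.5, 9)


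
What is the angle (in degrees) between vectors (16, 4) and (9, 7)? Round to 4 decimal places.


dot = 16*9 + 4*7 = 172
|u| = 16.4924, |v| = 11.4018
cos(angle) = 0.9147
angle = 23.8387 degrees

23.8387 degrees


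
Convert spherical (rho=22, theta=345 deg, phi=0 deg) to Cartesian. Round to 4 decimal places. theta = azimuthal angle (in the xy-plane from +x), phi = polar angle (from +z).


x = 22 * sin(0) * cos(345) = 0
y = 22 * sin(0) * sin(345) = 0
z = 22 * cos(0) = 22

(0, 0, 22)


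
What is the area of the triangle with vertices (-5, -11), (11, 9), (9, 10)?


Area = |x1(y2-y3) + x2(y3-y1) + x3(y1-y2)| / 2
= |-5*(9-10) + 11*(10--11) + 9*(-11-9)| / 2
= 28

28


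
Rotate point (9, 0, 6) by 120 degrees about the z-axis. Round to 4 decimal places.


x' = 9*cos(120) - 0*sin(120) = -4.5
y' = 9*sin(120) + 0*cos(120) = 7.7942
z' = 6

(-4.5, 7.7942, 6)


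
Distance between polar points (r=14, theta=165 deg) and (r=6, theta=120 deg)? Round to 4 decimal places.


d = sqrt(r1^2 + r2^2 - 2*r1*r2*cos(t2-t1))
d = sqrt(14^2 + 6^2 - 2*14*6*cos(120-165)) = 10.6398

10.6398


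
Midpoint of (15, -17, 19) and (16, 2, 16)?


Midpoint = ((15+16)/2, (-17+2)/2, (19+16)/2) = (15.5, -7.5, 17.5)

(15.5, -7.5, 17.5)


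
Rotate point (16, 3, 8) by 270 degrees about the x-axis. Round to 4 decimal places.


x' = 16
y' = 3*cos(270) - 8*sin(270) = 8
z' = 3*sin(270) + 8*cos(270) = -3

(16, 8, -3)


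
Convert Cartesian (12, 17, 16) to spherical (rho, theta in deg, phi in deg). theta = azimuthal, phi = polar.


rho = sqrt(12^2 + 17^2 + 16^2) = 26.2488
theta = atan2(17, 12) = 54.7824 deg
phi = acos(16/26.2488) = 52.4429 deg

rho = 26.2488, theta = 54.7824 deg, phi = 52.4429 deg


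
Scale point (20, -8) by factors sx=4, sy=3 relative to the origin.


Scaling: (x*sx, y*sy) = (20*4, -8*3) = (80, -24)

(80, -24)


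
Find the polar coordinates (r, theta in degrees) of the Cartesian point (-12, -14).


r = sqrt((-12)^2 + (-14)^2) = 18.4391
theta = atan2(-14, -12) = 229.3987 degrees

r = 18.4391, theta = 229.3987 degrees


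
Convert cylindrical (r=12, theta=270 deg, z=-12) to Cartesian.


x = 12 * cos(270) = 0
y = 12 * sin(270) = -12
z = -12

(0, -12, -12)


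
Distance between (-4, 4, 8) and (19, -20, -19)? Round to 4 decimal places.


d = sqrt((19--4)^2 + (-20-4)^2 + (-19-8)^2) = 42.8252

42.8252


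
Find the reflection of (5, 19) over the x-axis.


Reflection across x-axis: (x, y) -> (x, -y)
(5, 19) -> (5, -19)

(5, -19)


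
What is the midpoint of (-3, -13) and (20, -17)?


Midpoint = ((-3+20)/2, (-13+-17)/2) = (8.5, -15)

(8.5, -15)


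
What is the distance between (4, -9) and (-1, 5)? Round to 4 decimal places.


d = sqrt((-1-4)^2 + (5--9)^2) = 14.8661

14.8661


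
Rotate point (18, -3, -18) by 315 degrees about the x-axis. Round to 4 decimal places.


x' = 18
y' = -3*cos(315) - -18*sin(315) = -14.8492
z' = -3*sin(315) + -18*cos(315) = -10.6066

(18, -14.8492, -10.6066)


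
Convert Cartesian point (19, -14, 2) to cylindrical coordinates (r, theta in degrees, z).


r = sqrt(19^2 + (-14)^2) = 23.6008
theta = atan2(-14, 19) = 323.6156 deg
z = 2

r = 23.6008, theta = 323.6156 deg, z = 2


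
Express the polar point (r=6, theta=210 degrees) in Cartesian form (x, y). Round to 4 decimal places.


x = 6 * cos(210) = -5.1962
y = 6 * sin(210) = -3

(-5.1962, -3)


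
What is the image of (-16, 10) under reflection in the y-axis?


Reflection across y-axis: (x, y) -> (-x, y)
(-16, 10) -> (16, 10)

(16, 10)


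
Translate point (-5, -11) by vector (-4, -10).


Translation: (x+dx, y+dy) = (-5+-4, -11+-10) = (-9, -21)

(-9, -21)


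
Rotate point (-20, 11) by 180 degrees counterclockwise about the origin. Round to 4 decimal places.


x' = -20*cos(180) - 11*sin(180) = 20
y' = -20*sin(180) + 11*cos(180) = -11

(20, -11)


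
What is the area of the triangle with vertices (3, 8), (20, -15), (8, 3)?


Area = |x1(y2-y3) + x2(y3-y1) + x3(y1-y2)| / 2
= |3*(-15-3) + 20*(3-8) + 8*(8--15)| / 2
= 15

15


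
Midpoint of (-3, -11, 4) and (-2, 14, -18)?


Midpoint = ((-3+-2)/2, (-11+14)/2, (4+-18)/2) = (-2.5, 1.5, -7)

(-2.5, 1.5, -7)


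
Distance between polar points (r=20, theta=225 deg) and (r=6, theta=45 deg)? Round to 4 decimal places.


d = sqrt(r1^2 + r2^2 - 2*r1*r2*cos(t2-t1))
d = sqrt(20^2 + 6^2 - 2*20*6*cos(45-225)) = 26

26


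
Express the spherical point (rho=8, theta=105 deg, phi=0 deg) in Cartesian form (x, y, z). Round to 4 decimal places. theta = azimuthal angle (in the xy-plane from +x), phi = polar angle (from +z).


x = 8 * sin(0) * cos(105) = 0
y = 8 * sin(0) * sin(105) = 0
z = 8 * cos(0) = 8

(0, 0, 8)


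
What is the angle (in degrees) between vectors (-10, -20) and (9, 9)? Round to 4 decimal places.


dot = -10*9 + -20*9 = -270
|u| = 22.3607, |v| = 12.7279
cos(angle) = -0.9487
angle = 161.5651 degrees

161.5651 degrees


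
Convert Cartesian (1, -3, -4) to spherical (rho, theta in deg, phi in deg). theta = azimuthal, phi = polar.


rho = sqrt(1^2 + (-3)^2 + (-4)^2) = 5.099
theta = atan2(-3, 1) = 288.4349 deg
phi = acos(-4/5.099) = 141.6712 deg

rho = 5.099, theta = 288.4349 deg, phi = 141.6712 deg


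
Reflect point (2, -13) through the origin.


Reflection through origin: (x, y) -> (-x, -y)
(2, -13) -> (-2, 13)

(-2, 13)


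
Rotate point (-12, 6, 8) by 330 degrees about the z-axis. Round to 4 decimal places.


x' = -12*cos(330) - 6*sin(330) = -7.3923
y' = -12*sin(330) + 6*cos(330) = 11.1962
z' = 8

(-7.3923, 11.1962, 8)


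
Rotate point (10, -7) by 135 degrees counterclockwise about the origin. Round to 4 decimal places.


x' = 10*cos(135) - -7*sin(135) = -2.1213
y' = 10*sin(135) + -7*cos(135) = 12.0208

(-2.1213, 12.0208)


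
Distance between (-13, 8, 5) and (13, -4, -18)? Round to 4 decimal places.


d = sqrt((13--13)^2 + (-4-8)^2 + (-18-5)^2) = 36.7287

36.7287


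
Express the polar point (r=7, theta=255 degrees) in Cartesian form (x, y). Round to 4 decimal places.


x = 7 * cos(255) = -1.8117
y = 7 * sin(255) = -6.7615

(-1.8117, -6.7615)


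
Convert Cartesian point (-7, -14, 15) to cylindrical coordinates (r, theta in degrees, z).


r = sqrt((-7)^2 + (-14)^2) = 15.6525
theta = atan2(-14, -7) = 243.4349 deg
z = 15

r = 15.6525, theta = 243.4349 deg, z = 15


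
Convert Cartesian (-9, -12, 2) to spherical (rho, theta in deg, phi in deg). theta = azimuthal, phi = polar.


rho = sqrt((-9)^2 + (-12)^2 + 2^2) = 15.1327
theta = atan2(-12, -9) = 233.1301 deg
phi = acos(2/15.1327) = 82.4054 deg

rho = 15.1327, theta = 233.1301 deg, phi = 82.4054 deg


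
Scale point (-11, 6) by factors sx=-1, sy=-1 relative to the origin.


Scaling: (x*sx, y*sy) = (-11*-1, 6*-1) = (11, -6)

(11, -6)


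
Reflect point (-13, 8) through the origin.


Reflection through origin: (x, y) -> (-x, -y)
(-13, 8) -> (13, -8)

(13, -8)


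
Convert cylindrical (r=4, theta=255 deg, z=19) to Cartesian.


x = 4 * cos(255) = -1.0353
y = 4 * sin(255) = -3.8637
z = 19

(-1.0353, -3.8637, 19)


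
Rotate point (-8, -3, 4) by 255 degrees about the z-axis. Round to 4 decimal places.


x' = -8*cos(255) - -3*sin(255) = -0.8272
y' = -8*sin(255) + -3*cos(255) = 8.5039
z' = 4

(-0.8272, 8.5039, 4)


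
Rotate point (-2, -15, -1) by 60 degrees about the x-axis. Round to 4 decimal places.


x' = -2
y' = -15*cos(60) - -1*sin(60) = -6.634
z' = -15*sin(60) + -1*cos(60) = -13.4904

(-2, -6.634, -13.4904)


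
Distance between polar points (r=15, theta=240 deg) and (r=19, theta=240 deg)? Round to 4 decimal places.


d = sqrt(r1^2 + r2^2 - 2*r1*r2*cos(t2-t1))
d = sqrt(15^2 + 19^2 - 2*15*19*cos(240-240)) = 4

4


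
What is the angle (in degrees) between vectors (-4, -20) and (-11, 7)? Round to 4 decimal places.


dot = -4*-11 + -20*7 = -96
|u| = 20.3961, |v| = 13.0384
cos(angle) = -0.361
angle = 111.1613 degrees

111.1613 degrees


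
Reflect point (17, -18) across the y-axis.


Reflection across y-axis: (x, y) -> (-x, y)
(17, -18) -> (-17, -18)

(-17, -18)


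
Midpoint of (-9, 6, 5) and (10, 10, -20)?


Midpoint = ((-9+10)/2, (6+10)/2, (5+-20)/2) = (0.5, 8, -7.5)

(0.5, 8, -7.5)


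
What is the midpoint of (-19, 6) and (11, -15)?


Midpoint = ((-19+11)/2, (6+-15)/2) = (-4, -4.5)

(-4, -4.5)
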